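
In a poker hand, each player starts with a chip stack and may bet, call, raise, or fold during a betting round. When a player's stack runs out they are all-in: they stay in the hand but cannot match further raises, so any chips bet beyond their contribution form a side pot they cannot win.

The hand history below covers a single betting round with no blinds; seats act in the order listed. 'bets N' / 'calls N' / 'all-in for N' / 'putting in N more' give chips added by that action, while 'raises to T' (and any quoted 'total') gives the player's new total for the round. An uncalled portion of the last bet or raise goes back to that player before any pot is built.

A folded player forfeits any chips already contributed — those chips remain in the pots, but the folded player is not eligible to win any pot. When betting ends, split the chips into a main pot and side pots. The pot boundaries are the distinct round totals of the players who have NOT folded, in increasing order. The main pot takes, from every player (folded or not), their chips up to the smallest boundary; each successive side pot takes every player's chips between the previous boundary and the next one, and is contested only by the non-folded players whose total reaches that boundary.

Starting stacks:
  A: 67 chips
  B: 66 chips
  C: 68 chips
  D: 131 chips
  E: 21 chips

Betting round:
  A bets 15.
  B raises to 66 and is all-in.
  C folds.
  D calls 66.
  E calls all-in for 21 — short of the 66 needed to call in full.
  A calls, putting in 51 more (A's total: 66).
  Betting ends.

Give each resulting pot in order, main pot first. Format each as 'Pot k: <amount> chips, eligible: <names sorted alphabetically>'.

Contributions: A=66, B=66, D=66, E=21
Folded: C
Pot levels (distinct totals of non-folded players): 21, 66
Layer 1-21: 21 each from A, B, D, E = 21*4 = 84 chips; eligible A, B, D, E
Layer 22-66: 45 each from A, B, D = 45*3 = 135 chips; eligible A, B, D

Pot 1: 84 chips, eligible: A, B, D, E
Pot 2: 135 chips, eligible: A, B, D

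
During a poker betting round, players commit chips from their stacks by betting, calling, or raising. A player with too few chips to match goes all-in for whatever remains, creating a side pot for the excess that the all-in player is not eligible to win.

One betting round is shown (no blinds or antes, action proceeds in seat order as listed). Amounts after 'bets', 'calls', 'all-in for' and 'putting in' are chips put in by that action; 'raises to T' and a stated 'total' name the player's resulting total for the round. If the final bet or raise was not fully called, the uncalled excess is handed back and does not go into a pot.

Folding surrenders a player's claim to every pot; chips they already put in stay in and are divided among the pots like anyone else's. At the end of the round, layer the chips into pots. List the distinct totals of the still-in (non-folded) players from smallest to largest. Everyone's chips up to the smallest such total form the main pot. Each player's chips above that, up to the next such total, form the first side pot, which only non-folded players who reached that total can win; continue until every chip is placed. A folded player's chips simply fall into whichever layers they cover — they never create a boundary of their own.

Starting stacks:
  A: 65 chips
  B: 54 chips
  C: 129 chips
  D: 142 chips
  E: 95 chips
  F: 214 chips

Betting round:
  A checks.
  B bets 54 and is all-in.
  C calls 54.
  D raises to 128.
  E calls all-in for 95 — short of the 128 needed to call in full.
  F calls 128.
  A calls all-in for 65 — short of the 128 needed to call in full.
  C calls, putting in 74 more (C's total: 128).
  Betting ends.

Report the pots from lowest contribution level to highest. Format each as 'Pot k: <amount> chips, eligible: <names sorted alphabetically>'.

Pot 1: 324 chips, eligible: A, B, C, D, E, F
Pot 2: 55 chips, eligible: A, C, D, E, F
Pot 3: 120 chips, eligible: C, D, E, F
Pot 4: 99 chips, eligible: C, D, F

Derivation:
Contributions: A=65, B=54, C=128, D=128, E=95, F=128
Pot levels (distinct totals of non-folded players): 54, 65, 95, 128
Layer 1-54: 54 each from A, B, C, D, E, F = 54*6 = 324 chips; eligible A, B, C, D, E, F
Layer 55-65: 11 each from A, C, D, E, F = 11*5 = 55 chips; eligible A, C, D, E, F
Layer 66-95: 30 each from C, D, E, F = 30*4 = 120 chips; eligible C, D, E, F
Layer 96-128: 33 each from C, D, F = 33*3 = 99 chips; eligible C, D, F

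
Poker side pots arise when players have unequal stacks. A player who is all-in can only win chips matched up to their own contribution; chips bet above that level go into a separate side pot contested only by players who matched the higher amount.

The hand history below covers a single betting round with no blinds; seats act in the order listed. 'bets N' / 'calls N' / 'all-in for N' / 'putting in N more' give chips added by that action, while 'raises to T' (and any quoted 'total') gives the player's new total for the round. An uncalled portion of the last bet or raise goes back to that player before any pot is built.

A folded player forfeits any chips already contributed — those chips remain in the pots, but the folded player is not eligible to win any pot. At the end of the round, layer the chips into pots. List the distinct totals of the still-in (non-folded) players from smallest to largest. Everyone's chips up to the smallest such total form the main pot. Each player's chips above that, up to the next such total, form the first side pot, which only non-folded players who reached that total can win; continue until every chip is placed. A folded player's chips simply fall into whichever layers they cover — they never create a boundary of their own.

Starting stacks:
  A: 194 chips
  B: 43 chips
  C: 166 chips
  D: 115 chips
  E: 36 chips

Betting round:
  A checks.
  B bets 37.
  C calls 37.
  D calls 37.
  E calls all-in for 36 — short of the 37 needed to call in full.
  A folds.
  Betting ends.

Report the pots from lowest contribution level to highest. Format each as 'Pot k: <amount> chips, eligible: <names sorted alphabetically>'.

Pot 1: 144 chips, eligible: B, C, D, E
Pot 2: 3 chips, eligible: B, C, D

Derivation:
Contributions: B=37, C=37, D=37, E=36
Folded: A
Pot levels (distinct totals of non-folded players): 36, 37
Layer 1-36: 36 each from B, C, D, E = 36*4 = 144 chips; eligible B, C, D, E
Layer 37-37: 1 each from B, C, D = 1*3 = 3 chips; eligible B, C, D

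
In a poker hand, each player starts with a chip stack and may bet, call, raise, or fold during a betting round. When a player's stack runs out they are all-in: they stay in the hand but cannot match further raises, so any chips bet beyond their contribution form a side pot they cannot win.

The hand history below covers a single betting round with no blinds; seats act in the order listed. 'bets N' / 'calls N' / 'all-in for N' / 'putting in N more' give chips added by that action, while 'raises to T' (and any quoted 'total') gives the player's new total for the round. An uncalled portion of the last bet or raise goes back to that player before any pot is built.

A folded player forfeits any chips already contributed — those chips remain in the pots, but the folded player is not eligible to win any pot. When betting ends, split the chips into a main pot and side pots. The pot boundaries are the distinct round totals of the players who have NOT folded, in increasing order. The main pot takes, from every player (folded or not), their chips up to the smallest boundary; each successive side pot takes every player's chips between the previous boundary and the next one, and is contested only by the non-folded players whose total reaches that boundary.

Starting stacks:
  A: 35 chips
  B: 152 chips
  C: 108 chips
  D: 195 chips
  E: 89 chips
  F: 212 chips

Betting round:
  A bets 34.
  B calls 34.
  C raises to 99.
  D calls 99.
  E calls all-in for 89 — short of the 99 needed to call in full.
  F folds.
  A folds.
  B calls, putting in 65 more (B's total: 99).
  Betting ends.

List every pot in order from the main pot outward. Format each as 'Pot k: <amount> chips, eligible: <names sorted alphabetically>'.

Contributions: A=34, B=99, C=99, D=99, E=89
Folded: A, F
Pot levels (distinct totals of non-folded players): 89, 99
Layer 1-89: A 34 + B 89 + C 89 + D 89 + E 89 = 390 chips; eligible B, C, D, E
Layer 90-99: 10 each from B, C, D = 10*3 = 30 chips; eligible B, C, D

Pot 1: 390 chips, eligible: B, C, D, E
Pot 2: 30 chips, eligible: B, C, D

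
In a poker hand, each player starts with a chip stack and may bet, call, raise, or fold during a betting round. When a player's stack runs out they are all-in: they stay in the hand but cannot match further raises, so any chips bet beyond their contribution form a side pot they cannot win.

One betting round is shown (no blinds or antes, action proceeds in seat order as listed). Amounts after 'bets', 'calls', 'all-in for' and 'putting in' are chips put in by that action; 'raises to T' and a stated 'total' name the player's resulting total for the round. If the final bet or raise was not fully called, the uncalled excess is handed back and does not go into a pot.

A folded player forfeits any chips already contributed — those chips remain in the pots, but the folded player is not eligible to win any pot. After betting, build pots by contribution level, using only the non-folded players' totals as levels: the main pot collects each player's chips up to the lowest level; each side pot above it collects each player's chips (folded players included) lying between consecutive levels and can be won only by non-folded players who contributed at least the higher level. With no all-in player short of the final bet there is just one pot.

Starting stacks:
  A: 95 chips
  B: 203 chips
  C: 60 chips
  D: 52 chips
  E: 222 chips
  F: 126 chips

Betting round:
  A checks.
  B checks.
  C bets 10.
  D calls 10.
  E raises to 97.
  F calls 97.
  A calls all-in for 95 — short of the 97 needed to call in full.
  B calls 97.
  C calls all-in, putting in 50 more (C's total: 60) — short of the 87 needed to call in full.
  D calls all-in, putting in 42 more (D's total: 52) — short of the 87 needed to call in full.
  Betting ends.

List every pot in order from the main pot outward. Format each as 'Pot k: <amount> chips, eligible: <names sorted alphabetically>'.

Pot 1: 312 chips, eligible: A, B, C, D, E, F
Pot 2: 40 chips, eligible: A, B, C, E, F
Pot 3: 140 chips, eligible: A, B, E, F
Pot 4: 6 chips, eligible: B, E, F

Derivation:
Contributions: A=95, B=97, C=60, D=52, E=97, F=97
Pot levels (distinct totals of non-folded players): 52, 60, 95, 97
Layer 1-52: 52 each from A, B, C, D, E, F = 52*6 = 312 chips; eligible A, B, C, D, E, F
Layer 53-60: 8 each from A, B, C, E, F = 8*5 = 40 chips; eligible A, B, C, E, F
Layer 61-95: 35 each from A, B, E, F = 35*4 = 140 chips; eligible A, B, E, F
Layer 96-97: 2 each from B, E, F = 2*3 = 6 chips; eligible B, E, F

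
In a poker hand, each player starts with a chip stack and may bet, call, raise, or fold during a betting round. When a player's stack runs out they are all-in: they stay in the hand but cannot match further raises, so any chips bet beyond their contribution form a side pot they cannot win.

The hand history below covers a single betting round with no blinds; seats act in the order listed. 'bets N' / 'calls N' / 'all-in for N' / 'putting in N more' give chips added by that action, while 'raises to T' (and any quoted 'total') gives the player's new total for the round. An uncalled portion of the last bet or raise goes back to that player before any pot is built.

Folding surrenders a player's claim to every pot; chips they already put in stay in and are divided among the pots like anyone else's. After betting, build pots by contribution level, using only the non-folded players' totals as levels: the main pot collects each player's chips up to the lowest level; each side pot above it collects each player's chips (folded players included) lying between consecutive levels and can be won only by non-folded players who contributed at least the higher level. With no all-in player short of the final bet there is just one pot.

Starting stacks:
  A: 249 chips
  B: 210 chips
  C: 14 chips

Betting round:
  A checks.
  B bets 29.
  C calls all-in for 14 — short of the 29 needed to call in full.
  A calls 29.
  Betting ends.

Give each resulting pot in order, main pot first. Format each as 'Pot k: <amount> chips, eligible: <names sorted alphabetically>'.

Pot 1: 42 chips, eligible: A, B, C
Pot 2: 30 chips, eligible: A, B

Derivation:
Contributions: A=29, B=29, C=14
Pot levels (distinct totals of non-folded players): 14, 29
Layer 1-14: 14 each from A, B, C = 14*3 = 42 chips; eligible A, B, C
Layer 15-29: 15 each from A, B = 15*2 = 30 chips; eligible A, B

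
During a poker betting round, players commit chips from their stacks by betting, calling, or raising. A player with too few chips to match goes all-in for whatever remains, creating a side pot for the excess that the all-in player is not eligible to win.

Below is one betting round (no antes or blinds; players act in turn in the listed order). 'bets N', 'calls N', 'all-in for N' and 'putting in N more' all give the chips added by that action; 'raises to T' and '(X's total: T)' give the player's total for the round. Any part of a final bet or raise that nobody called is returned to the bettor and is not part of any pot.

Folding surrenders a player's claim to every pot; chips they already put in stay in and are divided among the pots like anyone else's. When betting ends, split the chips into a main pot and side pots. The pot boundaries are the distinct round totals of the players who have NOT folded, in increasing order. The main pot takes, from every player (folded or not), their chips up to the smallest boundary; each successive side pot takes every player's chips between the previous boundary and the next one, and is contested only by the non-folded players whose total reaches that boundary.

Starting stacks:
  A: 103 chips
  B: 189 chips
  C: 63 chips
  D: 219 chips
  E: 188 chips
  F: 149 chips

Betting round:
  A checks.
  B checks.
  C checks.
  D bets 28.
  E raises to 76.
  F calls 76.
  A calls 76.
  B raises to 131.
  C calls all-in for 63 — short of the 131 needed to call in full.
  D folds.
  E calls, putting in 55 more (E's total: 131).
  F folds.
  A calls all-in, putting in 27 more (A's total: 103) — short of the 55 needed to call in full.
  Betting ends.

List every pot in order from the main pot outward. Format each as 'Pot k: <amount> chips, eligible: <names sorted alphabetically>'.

Contributions: A=103, B=131, C=63, D=28, E=131, F=76
Folded: D, F
Pot levels (distinct totals of non-folded players): 63, 103, 131
Layer 1-63: A 63 + B 63 + C 63 + D 28 + E 63 + F 63 = 343 chips; eligible A, B, C, E
Layer 64-103: A 40 + B 40 + E 40 + F 13 = 133 chips; eligible A, B, E
Layer 104-131: 28 each from B, E = 28*2 = 56 chips; eligible B, E

Pot 1: 343 chips, eligible: A, B, C, E
Pot 2: 133 chips, eligible: A, B, E
Pot 3: 56 chips, eligible: B, E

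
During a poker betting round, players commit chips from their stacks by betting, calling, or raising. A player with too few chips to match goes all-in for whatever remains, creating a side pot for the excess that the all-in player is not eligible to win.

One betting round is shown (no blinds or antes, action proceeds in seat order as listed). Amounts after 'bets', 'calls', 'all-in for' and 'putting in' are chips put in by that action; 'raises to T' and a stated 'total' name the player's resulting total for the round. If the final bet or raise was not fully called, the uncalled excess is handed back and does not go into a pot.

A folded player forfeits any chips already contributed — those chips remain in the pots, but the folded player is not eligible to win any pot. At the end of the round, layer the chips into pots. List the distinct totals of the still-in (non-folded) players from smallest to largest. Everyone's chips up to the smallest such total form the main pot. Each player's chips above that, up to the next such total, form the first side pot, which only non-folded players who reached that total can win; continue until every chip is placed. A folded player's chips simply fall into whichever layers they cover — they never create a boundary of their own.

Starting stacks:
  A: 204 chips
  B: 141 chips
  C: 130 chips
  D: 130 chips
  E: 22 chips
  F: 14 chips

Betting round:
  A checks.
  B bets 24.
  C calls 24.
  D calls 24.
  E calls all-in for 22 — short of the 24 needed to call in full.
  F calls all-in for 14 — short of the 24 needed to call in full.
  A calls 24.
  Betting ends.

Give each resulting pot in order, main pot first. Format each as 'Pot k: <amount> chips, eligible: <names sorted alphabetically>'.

Contributions: A=24, B=24, C=24, D=24, E=22, F=14
Pot levels (distinct totals of non-folded players): 14, 22, 24
Layer 1-14: 14 each from A, B, C, D, E, F = 14*6 = 84 chips; eligible A, B, C, D, E, F
Layer 15-22: 8 each from A, B, C, D, E = 8*5 = 40 chips; eligible A, B, C, D, E
Layer 23-24: 2 each from A, B, C, D = 2*4 = 8 chips; eligible A, B, C, D

Pot 1: 84 chips, eligible: A, B, C, D, E, F
Pot 2: 40 chips, eligible: A, B, C, D, E
Pot 3: 8 chips, eligible: A, B, C, D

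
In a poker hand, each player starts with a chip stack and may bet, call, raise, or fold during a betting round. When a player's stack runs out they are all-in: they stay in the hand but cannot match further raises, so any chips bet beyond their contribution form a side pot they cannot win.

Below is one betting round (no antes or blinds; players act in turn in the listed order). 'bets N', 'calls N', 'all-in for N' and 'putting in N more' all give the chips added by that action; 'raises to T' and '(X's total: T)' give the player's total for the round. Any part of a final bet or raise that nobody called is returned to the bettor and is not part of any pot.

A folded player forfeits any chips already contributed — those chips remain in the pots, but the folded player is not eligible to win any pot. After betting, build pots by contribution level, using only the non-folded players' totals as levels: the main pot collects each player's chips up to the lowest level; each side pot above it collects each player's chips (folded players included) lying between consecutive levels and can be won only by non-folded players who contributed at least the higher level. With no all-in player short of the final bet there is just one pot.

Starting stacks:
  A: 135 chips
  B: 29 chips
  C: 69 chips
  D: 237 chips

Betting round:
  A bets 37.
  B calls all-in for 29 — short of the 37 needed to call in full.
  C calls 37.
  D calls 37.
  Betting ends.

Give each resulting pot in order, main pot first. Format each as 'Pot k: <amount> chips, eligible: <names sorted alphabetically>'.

Contributions: A=37, B=29, C=37, D=37
Pot levels (distinct totals of non-folded players): 29, 37
Layer 1-29: 29 each from A, B, C, D = 29*4 = 116 chips; eligible A, B, C, D
Layer 30-37: 8 each from A, C, D = 8*3 = 24 chips; eligible A, C, D

Pot 1: 116 chips, eligible: A, B, C, D
Pot 2: 24 chips, eligible: A, C, D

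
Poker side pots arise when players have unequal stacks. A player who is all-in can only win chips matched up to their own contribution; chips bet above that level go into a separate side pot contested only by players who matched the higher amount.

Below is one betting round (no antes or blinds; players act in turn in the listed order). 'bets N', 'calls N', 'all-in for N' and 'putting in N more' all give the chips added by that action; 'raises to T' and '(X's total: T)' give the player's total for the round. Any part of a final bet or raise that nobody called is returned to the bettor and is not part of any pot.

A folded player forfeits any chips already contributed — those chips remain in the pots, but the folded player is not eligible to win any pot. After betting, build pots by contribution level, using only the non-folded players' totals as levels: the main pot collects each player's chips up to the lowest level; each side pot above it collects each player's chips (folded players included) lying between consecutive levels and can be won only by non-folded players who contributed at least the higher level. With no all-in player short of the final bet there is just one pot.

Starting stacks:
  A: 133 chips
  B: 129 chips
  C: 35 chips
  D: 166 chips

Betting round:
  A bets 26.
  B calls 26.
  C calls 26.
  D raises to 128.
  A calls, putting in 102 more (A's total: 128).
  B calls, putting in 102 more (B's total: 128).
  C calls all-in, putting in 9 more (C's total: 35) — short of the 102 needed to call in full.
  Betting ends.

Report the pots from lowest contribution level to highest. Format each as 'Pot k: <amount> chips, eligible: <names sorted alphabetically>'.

Contributions: A=128, B=128, C=35, D=128
Pot levels (distinct totals of non-folded players): 35, 128
Layer 1-35: 35 each from A, B, C, D = 35*4 = 140 chips; eligible A, B, C, D
Layer 36-128: 93 each from A, B, D = 93*3 = 279 chips; eligible A, B, D

Pot 1: 140 chips, eligible: A, B, C, D
Pot 2: 279 chips, eligible: A, B, D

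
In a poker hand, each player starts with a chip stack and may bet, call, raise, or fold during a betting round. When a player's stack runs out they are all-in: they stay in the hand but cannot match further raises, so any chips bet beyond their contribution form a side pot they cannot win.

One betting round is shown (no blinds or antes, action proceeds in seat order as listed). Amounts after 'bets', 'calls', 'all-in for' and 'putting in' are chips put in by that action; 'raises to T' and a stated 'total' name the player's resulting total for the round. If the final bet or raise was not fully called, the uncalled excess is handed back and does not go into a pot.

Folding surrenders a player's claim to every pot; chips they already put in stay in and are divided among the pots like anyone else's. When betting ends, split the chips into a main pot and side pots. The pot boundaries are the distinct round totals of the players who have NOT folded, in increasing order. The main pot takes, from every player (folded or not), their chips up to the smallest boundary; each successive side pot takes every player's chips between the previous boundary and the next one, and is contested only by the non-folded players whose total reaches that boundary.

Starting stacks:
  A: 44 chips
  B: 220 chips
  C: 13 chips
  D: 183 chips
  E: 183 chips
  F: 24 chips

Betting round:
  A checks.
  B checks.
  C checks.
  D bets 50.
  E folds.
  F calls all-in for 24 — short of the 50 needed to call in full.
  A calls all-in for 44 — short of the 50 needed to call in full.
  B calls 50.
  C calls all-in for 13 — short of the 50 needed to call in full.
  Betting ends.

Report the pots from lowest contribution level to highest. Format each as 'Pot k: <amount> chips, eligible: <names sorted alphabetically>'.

Contributions: A=44, B=50, C=13, D=50, F=24
Folded: E
Pot levels (distinct totals of non-folded players): 13, 24, 44, 50
Layer 1-13: 13 each from A, B, C, D, F = 13*5 = 65 chips; eligible A, B, C, D, F
Layer 14-24: 11 each from A, B, D, F = 11*4 = 44 chips; eligible A, B, D, F
Layer 25-44: 20 each from A, B, D = 20*3 = 60 chips; eligible A, B, D
Layer 45-50: 6 each from B, D = 6*2 = 12 chips; eligible B, D

Pot 1: 65 chips, eligible: A, B, C, D, F
Pot 2: 44 chips, eligible: A, B, D, F
Pot 3: 60 chips, eligible: A, B, D
Pot 4: 12 chips, eligible: B, D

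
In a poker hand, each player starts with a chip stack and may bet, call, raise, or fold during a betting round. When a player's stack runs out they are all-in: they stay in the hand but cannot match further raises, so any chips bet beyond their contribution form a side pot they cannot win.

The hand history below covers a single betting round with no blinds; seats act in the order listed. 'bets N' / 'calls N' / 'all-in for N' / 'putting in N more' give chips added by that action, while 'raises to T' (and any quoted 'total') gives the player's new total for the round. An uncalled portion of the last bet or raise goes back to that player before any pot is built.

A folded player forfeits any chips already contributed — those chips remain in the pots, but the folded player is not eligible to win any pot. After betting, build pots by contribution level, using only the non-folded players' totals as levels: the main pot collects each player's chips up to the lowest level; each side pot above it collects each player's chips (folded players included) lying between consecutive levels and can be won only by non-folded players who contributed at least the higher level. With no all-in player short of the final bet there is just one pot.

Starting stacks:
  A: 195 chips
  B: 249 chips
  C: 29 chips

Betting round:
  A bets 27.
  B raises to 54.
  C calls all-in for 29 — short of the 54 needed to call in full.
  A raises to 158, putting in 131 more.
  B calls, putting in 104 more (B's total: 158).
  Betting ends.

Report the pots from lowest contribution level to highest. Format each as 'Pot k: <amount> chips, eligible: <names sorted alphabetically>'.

Contributions: A=158, B=158, C=29
Pot levels (distinct totals of non-folded players): 29, 158
Layer 1-29: 29 each from A, B, C = 29*3 = 87 chips; eligible A, B, C
Layer 30-158: 129 each from A, B = 129*2 = 258 chips; eligible A, B

Pot 1: 87 chips, eligible: A, B, C
Pot 2: 258 chips, eligible: A, B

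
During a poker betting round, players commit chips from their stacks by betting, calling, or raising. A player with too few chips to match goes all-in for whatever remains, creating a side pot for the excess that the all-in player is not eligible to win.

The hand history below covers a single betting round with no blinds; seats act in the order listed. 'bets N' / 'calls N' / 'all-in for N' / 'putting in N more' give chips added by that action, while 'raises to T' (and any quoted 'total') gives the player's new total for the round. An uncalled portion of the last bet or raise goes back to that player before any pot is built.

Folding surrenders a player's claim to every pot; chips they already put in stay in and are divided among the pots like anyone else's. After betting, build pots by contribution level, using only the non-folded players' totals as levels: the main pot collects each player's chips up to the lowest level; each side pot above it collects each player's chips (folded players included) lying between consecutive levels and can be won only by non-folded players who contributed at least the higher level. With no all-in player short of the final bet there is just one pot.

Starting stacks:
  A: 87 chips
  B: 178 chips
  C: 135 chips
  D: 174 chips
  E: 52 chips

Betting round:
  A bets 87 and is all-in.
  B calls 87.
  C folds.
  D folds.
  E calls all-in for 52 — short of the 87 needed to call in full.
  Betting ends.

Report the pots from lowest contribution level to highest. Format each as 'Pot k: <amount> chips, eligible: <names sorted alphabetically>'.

Contributions: A=87, B=87, E=52
Folded: C, D
Pot levels (distinct totals of non-folded players): 52, 87
Layer 1-52: 52 each from A, B, E = 52*3 = 156 chips; eligible A, B, E
Layer 53-87: 35 each from A, B = 35*2 = 70 chips; eligible A, B

Pot 1: 156 chips, eligible: A, B, E
Pot 2: 70 chips, eligible: A, B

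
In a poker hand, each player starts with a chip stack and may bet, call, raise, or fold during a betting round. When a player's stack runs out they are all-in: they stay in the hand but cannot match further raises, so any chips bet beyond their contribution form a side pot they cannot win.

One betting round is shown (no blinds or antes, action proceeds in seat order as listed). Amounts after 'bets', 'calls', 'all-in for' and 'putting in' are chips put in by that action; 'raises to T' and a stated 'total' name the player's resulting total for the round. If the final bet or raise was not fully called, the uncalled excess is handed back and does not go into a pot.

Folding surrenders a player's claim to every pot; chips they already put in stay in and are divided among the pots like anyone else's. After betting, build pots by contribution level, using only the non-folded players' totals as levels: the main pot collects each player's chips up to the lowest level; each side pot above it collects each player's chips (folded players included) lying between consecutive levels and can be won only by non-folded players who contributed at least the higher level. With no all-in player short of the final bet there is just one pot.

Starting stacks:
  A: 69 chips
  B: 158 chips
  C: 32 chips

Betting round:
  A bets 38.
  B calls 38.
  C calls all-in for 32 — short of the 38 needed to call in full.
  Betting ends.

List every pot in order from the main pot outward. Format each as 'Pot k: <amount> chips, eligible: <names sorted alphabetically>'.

Pot 1: 96 chips, eligible: A, B, C
Pot 2: 12 chips, eligible: A, B

Derivation:
Contributions: A=38, B=38, C=32
Pot levels (distinct totals of non-folded players): 32, 38
Layer 1-32: 32 each from A, B, C = 32*3 = 96 chips; eligible A, B, C
Layer 33-38: 6 each from A, B = 6*2 = 12 chips; eligible A, B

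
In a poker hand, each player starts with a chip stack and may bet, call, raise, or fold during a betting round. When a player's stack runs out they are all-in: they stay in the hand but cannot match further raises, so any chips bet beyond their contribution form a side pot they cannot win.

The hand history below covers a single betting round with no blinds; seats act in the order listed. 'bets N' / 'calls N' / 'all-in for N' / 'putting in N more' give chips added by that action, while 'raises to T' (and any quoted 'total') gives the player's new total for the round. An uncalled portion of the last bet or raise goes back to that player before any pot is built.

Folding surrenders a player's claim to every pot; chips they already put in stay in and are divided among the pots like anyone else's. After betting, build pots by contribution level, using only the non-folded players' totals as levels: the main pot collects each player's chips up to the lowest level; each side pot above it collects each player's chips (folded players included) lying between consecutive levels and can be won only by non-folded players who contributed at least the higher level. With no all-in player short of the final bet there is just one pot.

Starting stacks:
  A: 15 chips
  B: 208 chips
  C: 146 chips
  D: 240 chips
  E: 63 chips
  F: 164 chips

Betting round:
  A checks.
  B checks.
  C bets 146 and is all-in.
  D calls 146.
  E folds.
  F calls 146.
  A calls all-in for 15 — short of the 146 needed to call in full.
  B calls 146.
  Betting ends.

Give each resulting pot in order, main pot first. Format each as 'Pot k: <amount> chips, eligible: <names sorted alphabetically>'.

Pot 1: 75 chips, eligible: A, B, C, D, F
Pot 2: 524 chips, eligible: B, C, D, F

Derivation:
Contributions: A=15, B=146, C=146, D=146, F=146
Folded: E
Pot levels (distinct totals of non-folded players): 15, 146
Layer 1-15: 15 each from A, B, C, D, F = 15*5 = 75 chips; eligible A, B, C, D, F
Layer 16-146: 131 each from B, C, D, F = 131*4 = 524 chips; eligible B, C, D, F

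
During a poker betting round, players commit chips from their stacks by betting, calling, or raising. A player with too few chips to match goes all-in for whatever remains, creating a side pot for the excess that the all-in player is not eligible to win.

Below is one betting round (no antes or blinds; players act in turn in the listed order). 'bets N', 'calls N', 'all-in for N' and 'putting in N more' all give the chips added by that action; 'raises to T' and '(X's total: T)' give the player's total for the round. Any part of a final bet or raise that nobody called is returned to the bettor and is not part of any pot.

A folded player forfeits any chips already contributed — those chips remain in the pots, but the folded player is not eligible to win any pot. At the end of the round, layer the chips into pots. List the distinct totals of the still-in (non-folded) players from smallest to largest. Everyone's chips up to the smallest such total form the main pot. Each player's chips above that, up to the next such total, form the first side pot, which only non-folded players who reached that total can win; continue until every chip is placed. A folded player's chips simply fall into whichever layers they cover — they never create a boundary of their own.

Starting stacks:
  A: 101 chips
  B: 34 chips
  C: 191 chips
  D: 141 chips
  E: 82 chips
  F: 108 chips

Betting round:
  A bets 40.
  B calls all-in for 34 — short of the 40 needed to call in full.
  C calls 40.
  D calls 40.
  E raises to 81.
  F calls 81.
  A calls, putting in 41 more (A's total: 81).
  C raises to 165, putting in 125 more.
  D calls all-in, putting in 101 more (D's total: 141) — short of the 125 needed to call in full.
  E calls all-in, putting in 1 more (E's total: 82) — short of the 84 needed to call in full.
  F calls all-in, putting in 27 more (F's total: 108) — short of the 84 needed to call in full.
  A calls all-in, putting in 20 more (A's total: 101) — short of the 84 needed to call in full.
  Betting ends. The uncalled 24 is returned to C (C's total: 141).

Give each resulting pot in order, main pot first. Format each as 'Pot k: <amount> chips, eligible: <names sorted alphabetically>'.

Contributions (after 24 returned to C): A=101, B=34, C=141, D=141, E=82, F=108
Pot levels (distinct totals of non-folded players): 34, 82, 101, 108, 141
Layer 1-34: 34 each from A, B, C, D, E, F = 34*6 = 204 chips; eligible A, B, C, D, E, F
Layer 35-82: 48 each from A, C, D, E, F = 48*5 = 240 chips; eligible A, C, D, E, F
Layer 83-101: 19 each from A, C, D, F = 19*4 = 76 chips; eligible A, C, D, F
Layer 102-108: 7 each from C, D, F = 7*3 = 21 chips; eligible C, D, F
Layer 109-141: 33 each from C, D = 33*2 = 66 chips; eligible C, D

Pot 1: 204 chips, eligible: A, B, C, D, E, F
Pot 2: 240 chips, eligible: A, C, D, E, F
Pot 3: 76 chips, eligible: A, C, D, F
Pot 4: 21 chips, eligible: C, D, F
Pot 5: 66 chips, eligible: C, D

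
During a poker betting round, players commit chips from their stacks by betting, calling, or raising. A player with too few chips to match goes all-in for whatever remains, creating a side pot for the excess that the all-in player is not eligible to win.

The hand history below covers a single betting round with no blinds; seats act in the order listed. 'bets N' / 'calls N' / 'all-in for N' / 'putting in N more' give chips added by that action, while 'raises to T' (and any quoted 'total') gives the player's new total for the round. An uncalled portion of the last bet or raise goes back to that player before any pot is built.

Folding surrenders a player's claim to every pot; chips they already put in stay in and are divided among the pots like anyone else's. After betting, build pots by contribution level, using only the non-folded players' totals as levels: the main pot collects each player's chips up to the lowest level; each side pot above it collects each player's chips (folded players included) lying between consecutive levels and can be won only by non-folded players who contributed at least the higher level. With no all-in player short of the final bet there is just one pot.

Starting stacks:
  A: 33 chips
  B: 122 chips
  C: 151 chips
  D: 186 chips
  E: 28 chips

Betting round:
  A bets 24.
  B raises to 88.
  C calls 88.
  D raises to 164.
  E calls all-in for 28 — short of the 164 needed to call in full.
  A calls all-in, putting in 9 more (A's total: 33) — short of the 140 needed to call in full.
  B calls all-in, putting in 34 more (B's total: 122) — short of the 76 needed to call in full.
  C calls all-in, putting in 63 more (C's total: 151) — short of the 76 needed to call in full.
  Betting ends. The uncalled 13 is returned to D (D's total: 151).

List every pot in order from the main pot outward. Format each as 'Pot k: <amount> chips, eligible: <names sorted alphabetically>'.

Pot 1: 140 chips, eligible: A, B, C, D, E
Pot 2: 20 chips, eligible: A, B, C, D
Pot 3: 267 chips, eligible: B, C, D
Pot 4: 58 chips, eligible: C, D

Derivation:
Contributions (after 13 returned to D): A=33, B=122, C=151, D=151, E=28
Pot levels (distinct totals of non-folded players): 28, 33, 122, 151
Layer 1-28: 28 each from A, B, C, D, E = 28*5 = 140 chips; eligible A, B, C, D, E
Layer 29-33: 5 each from A, B, C, D = 5*4 = 20 chips; eligible A, B, C, D
Layer 34-122: 89 each from B, C, D = 89*3 = 267 chips; eligible B, C, D
Layer 123-151: 29 each from C, D = 29*2 = 58 chips; eligible C, D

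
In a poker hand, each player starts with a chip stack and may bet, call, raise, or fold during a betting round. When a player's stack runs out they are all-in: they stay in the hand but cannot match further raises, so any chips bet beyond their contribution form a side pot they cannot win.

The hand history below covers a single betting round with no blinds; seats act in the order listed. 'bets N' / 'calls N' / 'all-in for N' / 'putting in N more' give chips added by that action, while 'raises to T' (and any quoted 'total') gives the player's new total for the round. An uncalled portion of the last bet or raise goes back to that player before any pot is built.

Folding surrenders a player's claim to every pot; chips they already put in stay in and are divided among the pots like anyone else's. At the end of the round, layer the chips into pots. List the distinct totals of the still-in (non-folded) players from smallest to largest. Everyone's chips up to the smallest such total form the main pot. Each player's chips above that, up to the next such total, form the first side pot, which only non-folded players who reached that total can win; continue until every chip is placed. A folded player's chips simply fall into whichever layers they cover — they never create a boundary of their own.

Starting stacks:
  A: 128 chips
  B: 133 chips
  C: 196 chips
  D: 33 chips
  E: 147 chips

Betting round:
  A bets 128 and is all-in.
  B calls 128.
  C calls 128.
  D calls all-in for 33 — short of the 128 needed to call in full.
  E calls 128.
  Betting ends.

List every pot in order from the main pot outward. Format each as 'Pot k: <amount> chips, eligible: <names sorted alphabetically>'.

Pot 1: 165 chips, eligible: A, B, C, D, E
Pot 2: 380 chips, eligible: A, B, C, E

Derivation:
Contributions: A=128, B=128, C=128, D=33, E=128
Pot levels (distinct totals of non-folded players): 33, 128
Layer 1-33: 33 each from A, B, C, D, E = 33*5 = 165 chips; eligible A, B, C, D, E
Layer 34-128: 95 each from A, B, C, E = 95*4 = 380 chips; eligible A, B, C, E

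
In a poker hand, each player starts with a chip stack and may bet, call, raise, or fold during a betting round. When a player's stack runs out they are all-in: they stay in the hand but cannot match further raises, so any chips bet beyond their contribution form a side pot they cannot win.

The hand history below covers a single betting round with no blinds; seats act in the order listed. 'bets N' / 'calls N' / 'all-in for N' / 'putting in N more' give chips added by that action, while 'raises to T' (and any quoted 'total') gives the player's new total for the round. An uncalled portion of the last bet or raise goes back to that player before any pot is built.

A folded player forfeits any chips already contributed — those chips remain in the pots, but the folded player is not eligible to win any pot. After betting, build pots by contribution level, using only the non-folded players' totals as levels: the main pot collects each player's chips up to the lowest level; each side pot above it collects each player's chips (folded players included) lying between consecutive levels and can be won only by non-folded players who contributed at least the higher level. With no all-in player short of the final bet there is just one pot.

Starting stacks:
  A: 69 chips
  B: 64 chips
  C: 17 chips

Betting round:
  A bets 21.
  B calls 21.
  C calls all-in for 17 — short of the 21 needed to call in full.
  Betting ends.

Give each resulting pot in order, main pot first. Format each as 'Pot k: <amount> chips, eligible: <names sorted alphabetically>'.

Pot 1: 51 chips, eligible: A, B, C
Pot 2: 8 chips, eligible: A, B

Derivation:
Contributions: A=21, B=21, C=17
Pot levels (distinct totals of non-folded players): 17, 21
Layer 1-17: 17 each from A, B, C = 17*3 = 51 chips; eligible A, B, C
Layer 18-21: 4 each from A, B = 4*2 = 8 chips; eligible A, B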